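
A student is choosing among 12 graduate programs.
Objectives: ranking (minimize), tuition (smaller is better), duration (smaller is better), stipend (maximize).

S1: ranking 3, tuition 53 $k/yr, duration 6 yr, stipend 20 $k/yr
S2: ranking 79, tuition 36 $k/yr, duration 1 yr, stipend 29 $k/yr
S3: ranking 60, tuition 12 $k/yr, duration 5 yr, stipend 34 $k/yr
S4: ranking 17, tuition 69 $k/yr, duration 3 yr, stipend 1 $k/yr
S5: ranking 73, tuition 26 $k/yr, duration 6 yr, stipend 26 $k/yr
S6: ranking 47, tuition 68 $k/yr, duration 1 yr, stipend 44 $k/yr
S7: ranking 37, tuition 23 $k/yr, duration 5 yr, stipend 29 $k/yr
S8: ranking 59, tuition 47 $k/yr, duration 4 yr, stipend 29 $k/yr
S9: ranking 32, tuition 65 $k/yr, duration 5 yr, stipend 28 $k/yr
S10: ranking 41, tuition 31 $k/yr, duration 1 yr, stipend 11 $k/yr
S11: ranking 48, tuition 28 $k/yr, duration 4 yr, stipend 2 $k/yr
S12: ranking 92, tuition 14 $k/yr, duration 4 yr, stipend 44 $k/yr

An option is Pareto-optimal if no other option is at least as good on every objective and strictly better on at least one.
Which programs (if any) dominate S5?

S3: ranking 60≤73, tuition 12≤26, duration 5≤6, stipend 34≥26 — dominates S5.
S7: ranking 37≤73, tuition 23≤26, duration 5≤6, stipend 29≥26 — dominates S5.
Others (S1, S2, S4, S6, S8, S9, S10, S11, S12) are each worse than S5 on at least one objective.

S3, S7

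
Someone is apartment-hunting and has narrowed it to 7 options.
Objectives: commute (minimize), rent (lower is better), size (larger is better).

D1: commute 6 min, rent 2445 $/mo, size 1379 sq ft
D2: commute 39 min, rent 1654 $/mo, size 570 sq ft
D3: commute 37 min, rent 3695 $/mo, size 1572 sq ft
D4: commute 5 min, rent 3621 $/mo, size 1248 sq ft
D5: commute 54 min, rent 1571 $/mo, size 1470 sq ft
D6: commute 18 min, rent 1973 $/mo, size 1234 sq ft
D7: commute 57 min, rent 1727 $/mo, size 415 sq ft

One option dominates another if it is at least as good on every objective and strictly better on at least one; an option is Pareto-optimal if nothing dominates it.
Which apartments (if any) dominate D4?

none

D1: worse on commute (6 vs 5).
D2: worse on commute (39 vs 5).
D3: worse on commute (37 vs 5).
D5: worse on commute (54 vs 5).
D6: worse on commute (18 vs 5).
D7: worse on commute (57 vs 5).
No option dominates D4.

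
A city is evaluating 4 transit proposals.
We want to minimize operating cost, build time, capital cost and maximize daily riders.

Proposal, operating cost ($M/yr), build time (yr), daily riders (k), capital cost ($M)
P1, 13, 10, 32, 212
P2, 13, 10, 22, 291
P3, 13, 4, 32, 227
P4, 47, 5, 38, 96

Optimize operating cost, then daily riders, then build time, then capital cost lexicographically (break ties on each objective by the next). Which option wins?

First minimize operating cost: best is 13, kept {P1, P2, P3}.
Then maximize daily riders: best is 32, kept {P1, P3}.
Then minimize build time: best is 4, kept {P3}.

P3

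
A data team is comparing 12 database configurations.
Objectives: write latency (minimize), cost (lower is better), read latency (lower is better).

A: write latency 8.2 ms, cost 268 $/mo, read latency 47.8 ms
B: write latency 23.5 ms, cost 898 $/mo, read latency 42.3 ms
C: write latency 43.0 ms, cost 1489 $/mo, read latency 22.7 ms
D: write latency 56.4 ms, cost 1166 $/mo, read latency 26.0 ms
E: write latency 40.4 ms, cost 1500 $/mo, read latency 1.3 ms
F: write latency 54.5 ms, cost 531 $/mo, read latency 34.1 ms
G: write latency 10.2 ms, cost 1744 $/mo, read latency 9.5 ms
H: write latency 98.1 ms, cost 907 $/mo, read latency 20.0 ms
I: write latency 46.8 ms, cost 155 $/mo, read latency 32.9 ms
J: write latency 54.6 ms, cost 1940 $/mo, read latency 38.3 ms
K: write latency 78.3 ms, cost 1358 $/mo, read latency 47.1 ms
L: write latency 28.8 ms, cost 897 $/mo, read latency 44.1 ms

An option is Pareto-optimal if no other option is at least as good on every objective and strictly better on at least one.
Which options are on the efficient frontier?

A, B, C, D, E, G, H, I, L

A: not dominated (best write latency).
B: not dominated.
C: not dominated.
D: not dominated.
E: not dominated (best read latency).
F: dominated by I (write latency 46.8≤54.5, cost 155≤531, read latency 32.9≤34.1).
G: not dominated.
H: not dominated.
I: not dominated (best cost).
J: dominated by C (write latency 43.0≤54.6, cost 1489≤1940, read latency 22.7≤38.3).
K: dominated by B (write latency 23.5≤78.3, cost 898≤1358, read latency 42.3≤47.1).
L: not dominated.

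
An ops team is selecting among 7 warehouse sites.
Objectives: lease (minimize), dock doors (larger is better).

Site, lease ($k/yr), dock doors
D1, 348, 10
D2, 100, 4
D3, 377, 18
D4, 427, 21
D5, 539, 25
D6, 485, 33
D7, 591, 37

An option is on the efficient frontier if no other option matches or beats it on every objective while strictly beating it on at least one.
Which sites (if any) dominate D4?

none

D1: worse on dock doors (10 vs 21).
D2: worse on dock doors (4 vs 21).
D3: worse on dock doors (18 vs 21).
D5: worse on lease (539 vs 427).
D6: worse on lease (485 vs 427).
D7: worse on lease (591 vs 427).
No option dominates D4.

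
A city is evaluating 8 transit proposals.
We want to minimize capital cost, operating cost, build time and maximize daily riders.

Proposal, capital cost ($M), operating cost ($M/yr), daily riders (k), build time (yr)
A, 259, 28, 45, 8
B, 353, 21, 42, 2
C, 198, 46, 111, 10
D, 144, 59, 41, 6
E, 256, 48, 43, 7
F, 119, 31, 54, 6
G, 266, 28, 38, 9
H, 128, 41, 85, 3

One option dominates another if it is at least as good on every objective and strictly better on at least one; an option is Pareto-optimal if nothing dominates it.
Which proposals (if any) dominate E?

F, H

F: capital cost 119≤256, operating cost 31≤48, daily riders 54≥43, build time 6≤7 — dominates E.
H: capital cost 128≤256, operating cost 41≤48, daily riders 85≥43, build time 3≤7 — dominates E.
Others (A, B, C, D, G) are each worse than E on at least one objective.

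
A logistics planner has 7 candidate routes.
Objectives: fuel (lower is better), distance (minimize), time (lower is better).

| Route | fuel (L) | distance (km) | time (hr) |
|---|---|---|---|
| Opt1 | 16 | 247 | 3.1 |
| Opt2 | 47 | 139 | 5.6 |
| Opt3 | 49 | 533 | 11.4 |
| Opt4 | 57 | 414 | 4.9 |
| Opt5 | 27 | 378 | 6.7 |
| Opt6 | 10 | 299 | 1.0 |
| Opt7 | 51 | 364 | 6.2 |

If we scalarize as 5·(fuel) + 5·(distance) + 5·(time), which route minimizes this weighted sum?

Opt1: 5·16 + 5·247 + 5·3.1 = 1330.5
Opt2: 5·47 + 5·139 + 5·5.6 = 958.0
Opt3: 5·49 + 5·533 + 5·11.4 = 2967.0
Opt4: 5·57 + 5·414 + 5·4.9 = 2379.5
Opt5: 5·27 + 5·378 + 5·6.7 = 2058.5
Opt6: 5·10 + 5·299 + 5·1.0 = 1550.0
Opt7: 5·51 + 5·364 + 5·6.2 = 2106.0
Lowest: Opt2 at 958.0.

Opt2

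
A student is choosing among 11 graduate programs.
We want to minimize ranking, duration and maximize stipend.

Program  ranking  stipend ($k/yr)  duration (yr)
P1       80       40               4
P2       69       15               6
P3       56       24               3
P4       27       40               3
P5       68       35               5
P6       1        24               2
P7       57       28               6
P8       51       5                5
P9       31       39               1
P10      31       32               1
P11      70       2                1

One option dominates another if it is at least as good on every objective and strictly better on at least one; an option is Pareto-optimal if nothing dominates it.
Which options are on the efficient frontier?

P4, P6, P9

P1: dominated by P4 (ranking 27≤80, stipend 40≥40, duration 3≤4).
P2: dominated by P3 (ranking 56≤69, stipend 24≥15, duration 3≤6).
P3: dominated by P4 (ranking 27≤56, stipend 40≥24, duration 3≤3).
P4: not dominated.
P5: dominated by P4 (ranking 27≤68, stipend 40≥35, duration 3≤5).
P6: not dominated (best ranking).
P7: dominated by P4 (ranking 27≤57, stipend 40≥28, duration 3≤6).
P8: dominated by P4 (ranking 27≤51, stipend 40≥5, duration 3≤5).
P9: not dominated.
P10: dominated by P9 (ranking 31≤31, stipend 39≥32, duration 1≤1).
P11: dominated by P9 (ranking 31≤70, stipend 39≥2, duration 1≤1).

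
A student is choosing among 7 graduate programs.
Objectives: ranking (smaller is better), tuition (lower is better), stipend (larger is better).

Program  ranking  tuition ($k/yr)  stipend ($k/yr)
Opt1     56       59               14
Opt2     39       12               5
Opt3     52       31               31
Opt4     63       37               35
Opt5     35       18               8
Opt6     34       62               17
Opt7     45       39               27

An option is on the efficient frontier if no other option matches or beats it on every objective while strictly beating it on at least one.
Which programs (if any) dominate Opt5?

Opt1: worse on ranking (56 vs 35).
Opt2: worse on ranking (39 vs 35).
Opt3: worse on ranking (52 vs 35).
Opt4: worse on ranking (63 vs 35).
Opt6: worse on tuition (62 vs 18).
Opt7: worse on ranking (45 vs 35).
No option dominates Opt5.

none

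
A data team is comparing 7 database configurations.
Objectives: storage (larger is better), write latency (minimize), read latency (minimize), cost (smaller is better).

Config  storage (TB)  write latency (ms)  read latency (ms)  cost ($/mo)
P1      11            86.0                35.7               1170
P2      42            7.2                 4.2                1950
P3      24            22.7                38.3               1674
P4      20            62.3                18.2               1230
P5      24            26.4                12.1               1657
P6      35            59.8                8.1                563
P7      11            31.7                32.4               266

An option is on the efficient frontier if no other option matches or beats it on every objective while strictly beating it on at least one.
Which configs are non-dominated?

P2, P3, P5, P6, P7

P1: dominated by P6 (storage 35≥11, write latency 59.8≤86.0, read latency 8.1≤35.7, cost 563≤1170).
P2: not dominated (best storage).
P3: not dominated.
P4: dominated by P6 (storage 35≥20, write latency 59.8≤62.3, read latency 8.1≤18.2, cost 563≤1230).
P5: not dominated.
P6: not dominated.
P7: not dominated (best cost).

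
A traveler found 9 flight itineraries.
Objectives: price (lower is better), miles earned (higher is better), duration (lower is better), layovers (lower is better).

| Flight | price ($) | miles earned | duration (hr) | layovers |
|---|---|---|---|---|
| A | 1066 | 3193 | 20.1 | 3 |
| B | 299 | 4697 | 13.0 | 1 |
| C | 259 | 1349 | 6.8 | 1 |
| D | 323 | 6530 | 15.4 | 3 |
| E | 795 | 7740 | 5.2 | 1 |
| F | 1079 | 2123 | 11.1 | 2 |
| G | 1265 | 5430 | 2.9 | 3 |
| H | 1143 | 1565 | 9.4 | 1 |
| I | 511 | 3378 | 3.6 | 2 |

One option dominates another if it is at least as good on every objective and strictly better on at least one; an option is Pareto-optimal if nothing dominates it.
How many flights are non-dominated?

A: dominated by B (price 299≤1066, miles earned 4697≥3193, duration 13.0≤20.1, layovers 1≤3).
B: not dominated.
C: not dominated (best price).
D: not dominated.
E: not dominated (best miles earned).
F: dominated by E (price 795≤1079, miles earned 7740≥2123, duration 5.2≤11.1, layovers 1≤2).
G: not dominated (best duration).
H: dominated by E (price 795≤1143, miles earned 7740≥1565, duration 5.2≤9.4, layovers 1≤1).
I: not dominated.
Pareto-optimal: B, C, D, E, G, I → 6.

6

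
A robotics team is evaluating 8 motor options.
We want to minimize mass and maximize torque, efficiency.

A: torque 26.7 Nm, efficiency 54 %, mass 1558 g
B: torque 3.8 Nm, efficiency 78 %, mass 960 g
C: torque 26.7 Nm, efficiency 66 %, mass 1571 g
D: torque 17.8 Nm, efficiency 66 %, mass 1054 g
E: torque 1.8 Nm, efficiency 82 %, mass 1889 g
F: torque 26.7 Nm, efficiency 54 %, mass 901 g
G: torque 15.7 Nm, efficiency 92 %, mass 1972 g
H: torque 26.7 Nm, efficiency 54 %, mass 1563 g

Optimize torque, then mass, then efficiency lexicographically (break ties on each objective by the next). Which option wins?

F

First maximize torque: best is 26.7, kept {A, C, F, H}.
Then minimize mass: best is 901, kept {F}.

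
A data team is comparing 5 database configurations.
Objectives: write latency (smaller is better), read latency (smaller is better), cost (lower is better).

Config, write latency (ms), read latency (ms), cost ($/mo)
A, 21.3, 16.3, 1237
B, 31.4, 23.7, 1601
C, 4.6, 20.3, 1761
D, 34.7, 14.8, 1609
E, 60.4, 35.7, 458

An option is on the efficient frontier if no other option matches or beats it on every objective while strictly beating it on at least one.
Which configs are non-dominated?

A: not dominated.
B: dominated by A (write latency 21.3≤31.4, read latency 16.3≤23.7, cost 1237≤1601).
C: not dominated (best write latency).
D: not dominated (best read latency).
E: not dominated (best cost).

A, C, D, E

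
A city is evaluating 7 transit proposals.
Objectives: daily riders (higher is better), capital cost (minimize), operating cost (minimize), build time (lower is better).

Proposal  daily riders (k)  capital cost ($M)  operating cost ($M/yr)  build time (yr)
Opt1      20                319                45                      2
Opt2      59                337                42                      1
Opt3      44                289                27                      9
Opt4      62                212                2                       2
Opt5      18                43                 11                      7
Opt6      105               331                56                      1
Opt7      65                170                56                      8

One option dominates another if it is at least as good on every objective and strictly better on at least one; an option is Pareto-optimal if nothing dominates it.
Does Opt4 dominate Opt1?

Yes

Opt4 vs Opt1: daily riders 62≥20, capital cost 212≤319, operating cost 2≤45, build time 2≤2 — Opt4 is at least as good on every objective with at least one strict improvement.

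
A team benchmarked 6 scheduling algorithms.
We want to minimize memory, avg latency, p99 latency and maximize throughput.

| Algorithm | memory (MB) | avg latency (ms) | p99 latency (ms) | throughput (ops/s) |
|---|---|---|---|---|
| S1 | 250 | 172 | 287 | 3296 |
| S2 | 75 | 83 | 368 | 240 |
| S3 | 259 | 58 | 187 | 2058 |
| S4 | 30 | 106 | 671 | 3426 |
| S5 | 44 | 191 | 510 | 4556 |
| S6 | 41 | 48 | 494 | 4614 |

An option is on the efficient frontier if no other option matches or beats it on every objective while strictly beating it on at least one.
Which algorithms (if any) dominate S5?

S6: memory 41≤44, avg latency 48≤191, p99 latency 494≤510, throughput 4614≥4556 — dominates S5.
Others (S1, S2, S3, S4) are each worse than S5 on at least one objective.

S6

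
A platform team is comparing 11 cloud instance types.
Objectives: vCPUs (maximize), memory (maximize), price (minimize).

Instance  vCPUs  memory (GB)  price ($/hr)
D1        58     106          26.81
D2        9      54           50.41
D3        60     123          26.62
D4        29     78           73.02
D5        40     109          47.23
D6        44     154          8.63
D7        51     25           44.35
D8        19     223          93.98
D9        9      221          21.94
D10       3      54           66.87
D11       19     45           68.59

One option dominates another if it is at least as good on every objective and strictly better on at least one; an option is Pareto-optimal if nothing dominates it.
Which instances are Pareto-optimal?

D3, D6, D8, D9

D1: dominated by D3 (vCPUs 60≥58, memory 123≥106, price 26.62≤26.81).
D2: dominated by D1 (vCPUs 58≥9, memory 106≥54, price 26.81≤50.41).
D3: not dominated (best vCPUs).
D4: dominated by D1 (vCPUs 58≥29, memory 106≥78, price 26.81≤73.02).
D5: dominated by D3 (vCPUs 60≥40, memory 123≥109, price 26.62≤47.23).
D6: not dominated (best price).
D7: dominated by D1 (vCPUs 58≥51, memory 106≥25, price 26.81≤44.35).
D8: not dominated (best memory).
D9: not dominated.
D10: dominated by D1 (vCPUs 58≥3, memory 106≥54, price 26.81≤66.87).
D11: dominated by D1 (vCPUs 58≥19, memory 106≥45, price 26.81≤68.59).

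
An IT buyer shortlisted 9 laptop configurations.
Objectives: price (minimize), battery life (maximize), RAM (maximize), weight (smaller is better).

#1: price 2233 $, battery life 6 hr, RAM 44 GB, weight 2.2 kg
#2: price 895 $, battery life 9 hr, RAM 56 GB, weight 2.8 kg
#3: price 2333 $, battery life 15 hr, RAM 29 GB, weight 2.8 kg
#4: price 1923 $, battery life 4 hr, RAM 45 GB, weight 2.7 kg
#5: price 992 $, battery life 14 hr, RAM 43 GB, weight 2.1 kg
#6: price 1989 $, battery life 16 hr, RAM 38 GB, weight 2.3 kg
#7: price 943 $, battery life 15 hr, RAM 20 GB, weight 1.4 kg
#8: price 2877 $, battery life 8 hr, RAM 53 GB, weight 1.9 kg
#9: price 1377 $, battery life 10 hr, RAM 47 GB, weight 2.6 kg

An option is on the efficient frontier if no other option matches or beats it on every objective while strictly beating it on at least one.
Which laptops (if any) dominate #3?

#6: price 1989≤2333, battery life 16≥15, RAM 38≥29, weight 2.3≤2.8 — dominates #3.
Others (#1, #2, #4, #5, #7, #8, #9) are each worse than #3 on at least one objective.

#6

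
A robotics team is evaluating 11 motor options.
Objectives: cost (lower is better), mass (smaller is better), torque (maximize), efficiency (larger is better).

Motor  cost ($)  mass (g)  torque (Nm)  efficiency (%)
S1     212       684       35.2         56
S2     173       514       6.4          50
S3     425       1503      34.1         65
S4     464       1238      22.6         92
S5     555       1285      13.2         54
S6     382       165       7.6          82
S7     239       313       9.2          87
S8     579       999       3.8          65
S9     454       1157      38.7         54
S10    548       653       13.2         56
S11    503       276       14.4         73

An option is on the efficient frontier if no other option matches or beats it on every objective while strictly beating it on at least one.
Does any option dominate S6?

S1: worse on mass (684 vs 165).
S2: worse on mass (514 vs 165).
S3: worse on cost (425 vs 382).
S4: worse on cost (464 vs 382).
S5: worse on cost (555 vs 382).
S7: worse on mass (313 vs 165).
S8: worse on cost (579 vs 382).
S9: worse on cost (454 vs 382).
S10: worse on cost (548 vs 382).
S11: worse on cost (503 vs 382).
No option is at least as good as S6 on every objective and strictly better on one.

No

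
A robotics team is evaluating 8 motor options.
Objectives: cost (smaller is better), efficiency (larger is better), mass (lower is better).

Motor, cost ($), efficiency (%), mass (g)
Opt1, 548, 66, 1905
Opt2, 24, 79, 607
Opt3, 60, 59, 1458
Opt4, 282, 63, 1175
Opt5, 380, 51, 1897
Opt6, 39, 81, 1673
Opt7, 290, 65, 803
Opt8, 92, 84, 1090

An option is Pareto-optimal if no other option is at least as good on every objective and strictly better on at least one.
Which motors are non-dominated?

Opt2, Opt6, Opt8

Opt1: dominated by Opt2 (cost 24≤548, efficiency 79≥66, mass 607≤1905).
Opt2: not dominated (best cost).
Opt3: dominated by Opt2 (cost 24≤60, efficiency 79≥59, mass 607≤1458).
Opt4: dominated by Opt2 (cost 24≤282, efficiency 79≥63, mass 607≤1175).
Opt5: dominated by Opt2 (cost 24≤380, efficiency 79≥51, mass 607≤1897).
Opt6: not dominated.
Opt7: dominated by Opt2 (cost 24≤290, efficiency 79≥65, mass 607≤803).
Opt8: not dominated (best efficiency).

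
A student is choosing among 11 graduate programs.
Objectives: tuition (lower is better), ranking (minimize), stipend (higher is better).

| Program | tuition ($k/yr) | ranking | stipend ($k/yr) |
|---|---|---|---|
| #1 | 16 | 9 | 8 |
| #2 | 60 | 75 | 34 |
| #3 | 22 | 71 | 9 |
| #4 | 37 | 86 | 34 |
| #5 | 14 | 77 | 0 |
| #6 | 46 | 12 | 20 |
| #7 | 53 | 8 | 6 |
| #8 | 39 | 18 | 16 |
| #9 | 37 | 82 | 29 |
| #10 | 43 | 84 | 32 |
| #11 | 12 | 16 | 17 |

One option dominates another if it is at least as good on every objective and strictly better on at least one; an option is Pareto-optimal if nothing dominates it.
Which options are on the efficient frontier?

#1: not dominated.
#2: not dominated.
#3: dominated by #11 (tuition 12≤22, ranking 16≤71, stipend 17≥9).
#4: not dominated.
#5: dominated by #11 (tuition 12≤14, ranking 16≤77, stipend 17≥0).
#6: not dominated.
#7: not dominated (best ranking).
#8: dominated by #11 (tuition 12≤39, ranking 16≤18, stipend 17≥16).
#9: not dominated.
#10: not dominated.
#11: not dominated (best tuition).

#1, #2, #4, #6, #7, #9, #10, #11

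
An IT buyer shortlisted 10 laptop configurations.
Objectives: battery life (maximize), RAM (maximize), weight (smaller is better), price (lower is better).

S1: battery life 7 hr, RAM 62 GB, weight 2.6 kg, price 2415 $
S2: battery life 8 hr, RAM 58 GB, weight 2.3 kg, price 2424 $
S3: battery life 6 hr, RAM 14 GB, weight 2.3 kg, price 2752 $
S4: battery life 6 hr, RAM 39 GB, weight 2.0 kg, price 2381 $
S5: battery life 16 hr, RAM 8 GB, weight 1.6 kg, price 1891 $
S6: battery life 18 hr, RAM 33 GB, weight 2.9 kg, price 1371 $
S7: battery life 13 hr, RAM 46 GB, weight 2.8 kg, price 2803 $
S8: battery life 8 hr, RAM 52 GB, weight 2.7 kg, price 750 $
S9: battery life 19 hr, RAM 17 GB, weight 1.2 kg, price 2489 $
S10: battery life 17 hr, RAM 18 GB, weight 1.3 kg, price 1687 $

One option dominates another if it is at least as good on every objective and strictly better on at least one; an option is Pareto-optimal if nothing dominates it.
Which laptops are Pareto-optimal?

S1, S2, S4, S6, S7, S8, S9, S10

S1: not dominated (best RAM).
S2: not dominated.
S3: dominated by S2 (battery life 8≥6, RAM 58≥14, weight 2.3≤2.3, price 2424≤2752).
S4: not dominated.
S5: dominated by S10 (battery life 17≥16, RAM 18≥8, weight 1.3≤1.6, price 1687≤1891).
S6: not dominated.
S7: not dominated.
S8: not dominated (best price).
S9: not dominated (best battery life).
S10: not dominated.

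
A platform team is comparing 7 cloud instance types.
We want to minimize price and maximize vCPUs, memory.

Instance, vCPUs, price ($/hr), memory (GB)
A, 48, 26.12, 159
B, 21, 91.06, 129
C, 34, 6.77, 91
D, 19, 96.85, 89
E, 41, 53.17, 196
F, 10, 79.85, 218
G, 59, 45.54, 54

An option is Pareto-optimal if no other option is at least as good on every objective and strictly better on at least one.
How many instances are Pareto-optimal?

5

A: not dominated.
B: dominated by A (vCPUs 48≥21, price 26.12≤91.06, memory 159≥129).
C: not dominated (best price).
D: dominated by A (vCPUs 48≥19, price 26.12≤96.85, memory 159≥89).
E: not dominated.
F: not dominated (best memory).
G: not dominated (best vCPUs).
Pareto-optimal: A, C, E, F, G → 5.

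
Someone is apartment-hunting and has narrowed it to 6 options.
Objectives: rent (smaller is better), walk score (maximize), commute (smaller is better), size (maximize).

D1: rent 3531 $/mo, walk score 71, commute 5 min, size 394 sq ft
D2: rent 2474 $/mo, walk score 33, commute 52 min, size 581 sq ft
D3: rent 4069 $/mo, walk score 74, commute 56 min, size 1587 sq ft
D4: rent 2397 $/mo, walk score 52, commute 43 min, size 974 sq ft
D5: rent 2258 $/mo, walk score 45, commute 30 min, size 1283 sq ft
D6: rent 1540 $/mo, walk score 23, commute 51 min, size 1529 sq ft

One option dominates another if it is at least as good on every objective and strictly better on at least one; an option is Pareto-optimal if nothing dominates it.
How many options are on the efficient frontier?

5

D1: not dominated (best commute).
D2: dominated by D4 (rent 2397≤2474, walk score 52≥33, commute 43≤52, size 974≥581).
D3: not dominated (best walk score).
D4: not dominated.
D5: not dominated.
D6: not dominated (best rent).
Pareto-optimal: D1, D3, D4, D5, D6 → 5.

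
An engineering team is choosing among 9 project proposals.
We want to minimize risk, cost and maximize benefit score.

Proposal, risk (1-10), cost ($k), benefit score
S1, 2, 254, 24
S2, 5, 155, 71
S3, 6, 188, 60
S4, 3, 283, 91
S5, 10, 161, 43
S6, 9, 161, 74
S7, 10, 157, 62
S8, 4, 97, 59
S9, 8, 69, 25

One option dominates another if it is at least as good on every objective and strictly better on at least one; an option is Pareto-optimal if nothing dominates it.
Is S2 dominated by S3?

No

S3 vs S2: S3 is worse on risk (6 vs 5), so it does not dominate S2.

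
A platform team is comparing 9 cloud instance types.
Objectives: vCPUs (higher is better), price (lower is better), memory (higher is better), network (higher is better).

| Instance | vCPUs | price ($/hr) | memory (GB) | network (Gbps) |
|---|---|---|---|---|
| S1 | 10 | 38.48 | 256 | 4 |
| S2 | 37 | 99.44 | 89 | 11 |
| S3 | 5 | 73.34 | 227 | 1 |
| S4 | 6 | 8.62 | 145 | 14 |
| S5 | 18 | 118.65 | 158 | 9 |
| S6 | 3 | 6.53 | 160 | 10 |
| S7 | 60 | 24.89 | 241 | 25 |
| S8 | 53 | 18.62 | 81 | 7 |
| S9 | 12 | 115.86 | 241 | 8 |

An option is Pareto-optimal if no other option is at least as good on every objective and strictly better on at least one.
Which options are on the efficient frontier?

S1: not dominated (best memory).
S2: dominated by S7 (vCPUs 60≥37, price 24.89≤99.44, memory 241≥89, network 25≥11).
S3: dominated by S1 (vCPUs 10≥5, price 38.48≤73.34, memory 256≥227, network 4≥1).
S4: not dominated.
S5: dominated by S7 (vCPUs 60≥18, price 24.89≤118.65, memory 241≥158, network 25≥9).
S6: not dominated (best price).
S7: not dominated (best vCPUs).
S8: not dominated.
S9: dominated by S7 (vCPUs 60≥12, price 24.89≤115.86, memory 241≥241, network 25≥8).

S1, S4, S6, S7, S8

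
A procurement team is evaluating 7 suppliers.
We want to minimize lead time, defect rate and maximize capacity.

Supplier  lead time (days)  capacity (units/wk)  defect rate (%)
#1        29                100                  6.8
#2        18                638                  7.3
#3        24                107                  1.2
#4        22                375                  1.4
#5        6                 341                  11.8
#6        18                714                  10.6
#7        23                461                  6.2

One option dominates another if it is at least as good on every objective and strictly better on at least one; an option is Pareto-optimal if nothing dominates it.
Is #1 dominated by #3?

#3 vs #1: lead time 24≤29, capacity 107≥100, defect rate 1.2≤6.8 — #3 is at least as good on every objective with at least one strict improvement.

Yes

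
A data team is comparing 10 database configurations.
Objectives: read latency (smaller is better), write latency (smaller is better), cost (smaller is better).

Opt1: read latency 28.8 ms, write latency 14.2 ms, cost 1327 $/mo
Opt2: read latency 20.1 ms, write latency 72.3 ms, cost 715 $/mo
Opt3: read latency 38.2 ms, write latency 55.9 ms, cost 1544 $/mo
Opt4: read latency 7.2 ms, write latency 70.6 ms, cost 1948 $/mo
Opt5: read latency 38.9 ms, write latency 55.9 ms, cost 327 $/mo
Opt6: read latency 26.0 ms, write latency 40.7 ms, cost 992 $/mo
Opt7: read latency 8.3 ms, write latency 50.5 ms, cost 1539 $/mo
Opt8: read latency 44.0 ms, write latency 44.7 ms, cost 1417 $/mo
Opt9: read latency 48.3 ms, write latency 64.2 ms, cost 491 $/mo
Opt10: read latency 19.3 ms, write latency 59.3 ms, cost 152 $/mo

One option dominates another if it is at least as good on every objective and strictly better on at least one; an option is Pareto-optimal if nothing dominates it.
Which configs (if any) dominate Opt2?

Opt10: read latency 19.3≤20.1, write latency 59.3≤72.3, cost 152≤715 — dominates Opt2.
Others (Opt1, Opt3, Opt4, Opt5, Opt6, Opt7, Opt8, Opt9) are each worse than Opt2 on at least one objective.

Opt10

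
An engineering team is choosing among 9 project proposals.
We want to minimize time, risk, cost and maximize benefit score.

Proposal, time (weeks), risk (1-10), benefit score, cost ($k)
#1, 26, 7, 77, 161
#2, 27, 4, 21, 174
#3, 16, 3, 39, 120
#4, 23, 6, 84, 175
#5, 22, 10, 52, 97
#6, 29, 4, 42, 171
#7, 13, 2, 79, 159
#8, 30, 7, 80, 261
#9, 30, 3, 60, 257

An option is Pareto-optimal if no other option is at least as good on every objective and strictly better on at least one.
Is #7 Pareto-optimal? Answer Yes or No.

Yes

#1: worse on time (26 vs 13).
#2: worse on time (27 vs 13).
#3: worse on time (16 vs 13).
#4: worse on time (23 vs 13).
#5: worse on time (22 vs 13).
#6: worse on time (29 vs 13).
#8: worse on time (30 vs 13).
#9: worse on time (30 vs 13).
No option is at least as good as #7 on every objective and strictly better on one.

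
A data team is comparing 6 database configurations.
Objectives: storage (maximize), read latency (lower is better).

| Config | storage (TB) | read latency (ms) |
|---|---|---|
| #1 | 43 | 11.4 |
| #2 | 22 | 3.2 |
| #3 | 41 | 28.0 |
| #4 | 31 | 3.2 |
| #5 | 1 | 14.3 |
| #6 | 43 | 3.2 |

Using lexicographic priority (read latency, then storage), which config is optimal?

#6

First minimize read latency: best is 3.2, kept {#2, #4, #6}.
Then maximize storage: best is 43, kept {#6}.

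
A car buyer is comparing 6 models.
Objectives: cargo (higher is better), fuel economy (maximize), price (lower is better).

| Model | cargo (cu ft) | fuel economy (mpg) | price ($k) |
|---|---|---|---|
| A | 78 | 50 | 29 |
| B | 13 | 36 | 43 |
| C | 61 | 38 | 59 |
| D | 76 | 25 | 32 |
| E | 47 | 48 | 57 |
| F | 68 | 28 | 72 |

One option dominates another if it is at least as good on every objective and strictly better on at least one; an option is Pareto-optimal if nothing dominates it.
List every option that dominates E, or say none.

A: cargo 78≥47, fuel economy 50≥48, price 29≤57 — dominates E.
Others (B, C, D, F) are each worse than E on at least one objective.

A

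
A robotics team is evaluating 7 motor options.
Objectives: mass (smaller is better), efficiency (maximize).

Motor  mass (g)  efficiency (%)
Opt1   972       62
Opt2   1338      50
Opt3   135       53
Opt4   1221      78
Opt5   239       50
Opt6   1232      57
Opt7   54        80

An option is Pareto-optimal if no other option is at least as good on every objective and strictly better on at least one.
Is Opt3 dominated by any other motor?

Opt7 vs Opt3: mass 54≤135, efficiency 80≥53 — Opt7 is at least as good on every objective and strictly better on at least one, so Opt7 dominates Opt3.

Yes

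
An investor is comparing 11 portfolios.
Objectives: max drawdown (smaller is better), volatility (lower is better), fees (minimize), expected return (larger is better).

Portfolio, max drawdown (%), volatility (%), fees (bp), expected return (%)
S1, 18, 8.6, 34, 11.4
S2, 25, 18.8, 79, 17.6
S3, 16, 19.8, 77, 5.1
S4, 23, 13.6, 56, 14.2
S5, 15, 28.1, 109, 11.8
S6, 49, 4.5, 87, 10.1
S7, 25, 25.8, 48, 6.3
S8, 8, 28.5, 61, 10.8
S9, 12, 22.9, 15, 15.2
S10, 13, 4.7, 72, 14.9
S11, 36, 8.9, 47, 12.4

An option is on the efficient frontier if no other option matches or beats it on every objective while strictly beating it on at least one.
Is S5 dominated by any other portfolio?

S9 vs S5: max drawdown 12≤15, volatility 22.9≤28.1, fees 15≤109, expected return 15.2≥11.8 — S9 is at least as good on every objective and strictly better on at least one, so S9 dominates S5.

Yes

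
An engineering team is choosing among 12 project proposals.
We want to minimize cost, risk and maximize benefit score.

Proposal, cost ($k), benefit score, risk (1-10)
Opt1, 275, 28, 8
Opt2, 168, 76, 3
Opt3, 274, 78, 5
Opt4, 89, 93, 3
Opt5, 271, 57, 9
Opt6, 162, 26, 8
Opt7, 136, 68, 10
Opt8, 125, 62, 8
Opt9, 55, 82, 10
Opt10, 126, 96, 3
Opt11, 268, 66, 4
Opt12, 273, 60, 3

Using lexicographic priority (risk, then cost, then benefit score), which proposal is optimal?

First minimize risk: best is 3, kept {Opt2, Opt4, Opt10, Opt12}.
Then minimize cost: best is 89, kept {Opt4}.

Opt4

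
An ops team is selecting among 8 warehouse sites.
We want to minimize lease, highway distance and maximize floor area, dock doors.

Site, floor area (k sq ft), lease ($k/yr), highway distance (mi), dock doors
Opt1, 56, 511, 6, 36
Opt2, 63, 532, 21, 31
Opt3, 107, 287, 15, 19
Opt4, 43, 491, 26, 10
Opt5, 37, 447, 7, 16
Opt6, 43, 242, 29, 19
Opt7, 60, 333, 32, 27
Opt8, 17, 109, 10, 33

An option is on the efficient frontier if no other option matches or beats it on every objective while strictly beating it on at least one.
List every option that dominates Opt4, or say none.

Opt3: floor area 107≥43, lease 287≤491, highway distance 15≤26, dock doors 19≥10 — dominates Opt4.
Others (Opt1, Opt2, Opt5, Opt6, Opt7, Opt8) are each worse than Opt4 on at least one objective.

Opt3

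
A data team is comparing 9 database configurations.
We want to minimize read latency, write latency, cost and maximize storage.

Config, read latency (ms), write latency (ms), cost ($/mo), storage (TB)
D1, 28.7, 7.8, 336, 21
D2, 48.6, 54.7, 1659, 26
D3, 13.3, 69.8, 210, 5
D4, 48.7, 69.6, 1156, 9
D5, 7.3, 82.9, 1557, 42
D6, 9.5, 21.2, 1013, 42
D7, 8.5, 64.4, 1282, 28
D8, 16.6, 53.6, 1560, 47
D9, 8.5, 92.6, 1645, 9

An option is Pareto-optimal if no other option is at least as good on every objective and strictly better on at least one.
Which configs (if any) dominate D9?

D5: read latency 7.3≤8.5, write latency 82.9≤92.6, cost 1557≤1645, storage 42≥9 — dominates D9.
D7: read latency 8.5≤8.5, write latency 64.4≤92.6, cost 1282≤1645, storage 28≥9 — dominates D9.
Others (D1, D2, D3, D4, D6, D8) are each worse than D9 on at least one objective.

D5, D7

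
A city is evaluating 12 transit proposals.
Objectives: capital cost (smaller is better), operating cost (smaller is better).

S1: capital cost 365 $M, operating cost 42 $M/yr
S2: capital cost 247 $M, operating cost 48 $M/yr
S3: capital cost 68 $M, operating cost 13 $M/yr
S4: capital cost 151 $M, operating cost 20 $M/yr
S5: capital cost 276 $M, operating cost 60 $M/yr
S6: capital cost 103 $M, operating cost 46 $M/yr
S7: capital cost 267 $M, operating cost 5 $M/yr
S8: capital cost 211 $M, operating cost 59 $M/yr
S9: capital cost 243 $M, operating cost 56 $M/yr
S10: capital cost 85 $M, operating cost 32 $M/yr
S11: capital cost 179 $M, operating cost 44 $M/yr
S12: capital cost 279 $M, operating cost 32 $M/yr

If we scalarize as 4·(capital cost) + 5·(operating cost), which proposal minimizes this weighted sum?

S3

S1: 4·365 + 5·42 = 1670
S2: 4·247 + 5·48 = 1228
S3: 4·68 + 5·13 = 337
S4: 4·151 + 5·20 = 704
S5: 4·276 + 5·60 = 1404
S6: 4·103 + 5·46 = 642
S7: 4·267 + 5·5 = 1093
S8: 4·211 + 5·59 = 1139
S9: 4·243 + 5·56 = 1252
S10: 4·85 + 5·32 = 500
S11: 4·179 + 5·44 = 936
S12: 4·279 + 5·32 = 1276
Lowest: S3 at 337.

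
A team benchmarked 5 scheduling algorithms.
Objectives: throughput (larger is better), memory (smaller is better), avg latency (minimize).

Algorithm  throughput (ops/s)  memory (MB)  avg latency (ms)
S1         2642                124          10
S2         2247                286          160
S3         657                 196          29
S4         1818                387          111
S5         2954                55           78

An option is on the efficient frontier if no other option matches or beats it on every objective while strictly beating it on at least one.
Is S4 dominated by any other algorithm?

S1 vs S4: throughput 2642≥1818, memory 124≤387, avg latency 10≤111 — S1 is at least as good on every objective and strictly better on at least one, so S1 dominates S4.

Yes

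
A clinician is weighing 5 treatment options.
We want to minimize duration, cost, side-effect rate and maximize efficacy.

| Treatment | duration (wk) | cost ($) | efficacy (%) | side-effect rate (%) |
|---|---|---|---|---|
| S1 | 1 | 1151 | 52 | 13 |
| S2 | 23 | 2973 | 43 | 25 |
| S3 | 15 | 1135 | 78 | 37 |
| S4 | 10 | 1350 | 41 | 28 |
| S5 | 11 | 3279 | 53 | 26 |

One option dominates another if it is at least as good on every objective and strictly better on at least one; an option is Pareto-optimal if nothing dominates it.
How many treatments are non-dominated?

3

S1: not dominated (best duration).
S2: dominated by S1 (duration 1≤23, cost 1151≤2973, efficacy 52≥43, side-effect rate 13≤25).
S3: not dominated (best cost).
S4: dominated by S1 (duration 1≤10, cost 1151≤1350, efficacy 52≥41, side-effect rate 13≤28).
S5: not dominated.
Pareto-optimal: S1, S3, S5 → 3.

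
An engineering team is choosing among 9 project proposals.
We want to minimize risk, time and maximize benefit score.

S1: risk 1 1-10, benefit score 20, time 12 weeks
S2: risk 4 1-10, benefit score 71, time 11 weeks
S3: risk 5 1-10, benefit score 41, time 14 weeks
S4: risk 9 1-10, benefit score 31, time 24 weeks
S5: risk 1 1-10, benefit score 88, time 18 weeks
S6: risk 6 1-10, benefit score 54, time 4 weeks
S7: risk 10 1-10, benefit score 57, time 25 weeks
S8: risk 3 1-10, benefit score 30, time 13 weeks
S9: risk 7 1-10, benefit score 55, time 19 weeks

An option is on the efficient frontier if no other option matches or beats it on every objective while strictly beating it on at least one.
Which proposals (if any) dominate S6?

none

S1: worse on benefit score (20 vs 54).
S2: worse on time (11 vs 4).
S3: worse on benefit score (41 vs 54).
S4: worse on risk (9 vs 6).
S5: worse on time (18 vs 4).
S7: worse on risk (10 vs 6).
S8: worse on benefit score (30 vs 54).
S9: worse on risk (7 vs 6).
No option dominates S6.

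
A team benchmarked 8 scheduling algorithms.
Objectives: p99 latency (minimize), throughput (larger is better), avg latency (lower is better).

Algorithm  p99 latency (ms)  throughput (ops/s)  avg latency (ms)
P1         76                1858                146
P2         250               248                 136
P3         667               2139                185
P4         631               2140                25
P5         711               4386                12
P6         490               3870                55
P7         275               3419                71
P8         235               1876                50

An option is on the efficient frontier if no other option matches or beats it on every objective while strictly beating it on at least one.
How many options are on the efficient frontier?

6

P1: not dominated (best p99 latency).
P2: dominated by P8 (p99 latency 235≤250, throughput 1876≥248, avg latency 50≤136).
P3: dominated by P4 (p99 latency 631≤667, throughput 2140≥2139, avg latency 25≤185).
P4: not dominated.
P5: not dominated (best throughput).
P6: not dominated.
P7: not dominated.
P8: not dominated.
Pareto-optimal: P1, P4, P5, P6, P7, P8 → 6.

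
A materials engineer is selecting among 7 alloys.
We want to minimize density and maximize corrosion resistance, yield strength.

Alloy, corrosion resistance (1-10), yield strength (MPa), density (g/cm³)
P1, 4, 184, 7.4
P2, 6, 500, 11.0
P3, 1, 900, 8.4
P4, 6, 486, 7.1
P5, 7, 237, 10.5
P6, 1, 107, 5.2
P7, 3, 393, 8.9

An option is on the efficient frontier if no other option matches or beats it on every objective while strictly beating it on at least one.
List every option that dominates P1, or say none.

P4: corrosion resistance 6≥4, yield strength 486≥184, density 7.1≤7.4 — dominates P1.
Others (P2, P3, P5, P6, P7) are each worse than P1 on at least one objective.

P4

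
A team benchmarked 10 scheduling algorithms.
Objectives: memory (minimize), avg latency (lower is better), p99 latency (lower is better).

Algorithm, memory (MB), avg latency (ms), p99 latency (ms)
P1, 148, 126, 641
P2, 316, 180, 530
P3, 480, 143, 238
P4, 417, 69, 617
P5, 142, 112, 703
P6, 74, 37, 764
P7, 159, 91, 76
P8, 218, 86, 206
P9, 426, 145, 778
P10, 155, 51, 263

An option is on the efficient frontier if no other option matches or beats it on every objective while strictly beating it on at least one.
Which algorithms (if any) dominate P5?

P1: worse on memory (148 vs 142).
P2: worse on memory (316 vs 142).
P3: worse on memory (480 vs 142).
P4: worse on memory (417 vs 142).
P6: worse on p99 latency (764 vs 703).
P7: worse on memory (159 vs 142).
P8: worse on memory (218 vs 142).
P9: worse on memory (426 vs 142).
P10: worse on memory (155 vs 142).
No option dominates P5.

none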